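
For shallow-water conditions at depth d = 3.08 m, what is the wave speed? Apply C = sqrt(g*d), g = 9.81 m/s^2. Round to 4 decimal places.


Using the shallow-water approximation:
C = sqrt(g * d) = sqrt(9.81 * 3.08)
C = sqrt(30.2148)
C = 5.4968 m/s

5.4968


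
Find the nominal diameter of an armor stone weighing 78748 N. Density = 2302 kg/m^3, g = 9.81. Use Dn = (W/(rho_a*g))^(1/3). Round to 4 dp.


V = W / (rho_a * g)
V = 78748 / (2302 * 9.81)
V = 78748 / 22582.62
V = 3.487106 m^3
Dn = V^(1/3) = 3.487106^(1/3)
Dn = 1.5164 m

1.5164


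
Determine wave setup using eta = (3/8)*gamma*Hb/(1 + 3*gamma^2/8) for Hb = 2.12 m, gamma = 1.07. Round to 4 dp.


eta = (3/8) * gamma * Hb / (1 + 3*gamma^2/8)
Numerator = (3/8) * 1.07 * 2.12 = 0.850650
Denominator = 1 + 3*1.07^2/8 = 1 + 0.429338 = 1.429338
eta = 0.850650 / 1.429338
eta = 0.5951 m

0.5951


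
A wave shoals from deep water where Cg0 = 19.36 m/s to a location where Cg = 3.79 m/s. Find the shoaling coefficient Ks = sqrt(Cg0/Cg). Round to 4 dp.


Ks = sqrt(Cg0 / Cg)
Ks = sqrt(19.36 / 3.79)
Ks = sqrt(5.1082)
Ks = 2.2601

2.2601


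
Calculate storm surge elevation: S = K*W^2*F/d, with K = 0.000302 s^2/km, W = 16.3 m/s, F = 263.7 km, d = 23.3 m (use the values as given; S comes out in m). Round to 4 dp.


S = K * W^2 * F / d
W^2 = 16.3^2 = 265.69
S = 0.000302 * 265.69 * 263.7 / 23.3
Numerator = 0.000302 * 265.69 * 263.7 = 21.158861
S = 21.158861 / 23.3 = 0.9081 m

0.9081


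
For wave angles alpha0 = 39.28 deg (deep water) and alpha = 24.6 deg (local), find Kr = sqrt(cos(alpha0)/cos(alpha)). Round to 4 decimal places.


Kr = sqrt(cos(alpha0) / cos(alpha))
cos(39.28) = 0.774061
cos(24.6) = 0.909236
Kr = sqrt(0.774061 / 0.909236)
Kr = sqrt(0.851331)
Kr = 0.9227

0.9227


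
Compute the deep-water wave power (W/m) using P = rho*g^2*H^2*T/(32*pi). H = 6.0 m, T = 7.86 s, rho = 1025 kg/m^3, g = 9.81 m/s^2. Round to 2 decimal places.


P = rho * g^2 * H^2 * T / (32 * pi)
P = 1025 * 9.81^2 * 6.0^2 * 7.86 / (32 * pi)
P = 1025 * 96.2361 * 36.0000 * 7.86 / 100.53096
P = 277643.22 W/m

277643.22


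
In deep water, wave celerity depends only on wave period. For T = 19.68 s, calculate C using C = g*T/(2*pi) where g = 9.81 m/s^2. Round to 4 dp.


We use the deep-water celerity formula:
C = g * T / (2 * pi)
C = 9.81 * 19.68 / (2 * 3.14159...)
C = 193.060800 / 6.283185
C = 30.7266 m/s

30.7266


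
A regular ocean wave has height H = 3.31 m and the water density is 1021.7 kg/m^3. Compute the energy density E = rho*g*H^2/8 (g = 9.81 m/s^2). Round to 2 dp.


E = (1/8) * rho * g * H^2
E = (1/8) * 1021.7 * 9.81 * 3.31^2
E = 0.125 * 1021.7 * 9.81 * 10.9561
E = 13726.46 J/m^2

13726.46


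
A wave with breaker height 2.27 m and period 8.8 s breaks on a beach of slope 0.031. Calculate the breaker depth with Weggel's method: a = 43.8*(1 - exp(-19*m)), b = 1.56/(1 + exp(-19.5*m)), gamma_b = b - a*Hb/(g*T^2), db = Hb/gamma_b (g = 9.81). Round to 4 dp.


a = 43.8 * (1 - exp(-19 * m))
exp(-19 * 0.031) = exp(-0.5890) = 0.554882
a = 43.8 * (1 - 0.554882) = 19.496173
b = 1.56 / (1 + exp(-19.5 * m))
exp(-19.5 * 0.031) = exp(-0.6045) = 0.546348
b = 1.56 / (1 + 0.546348) = 1.008829
Hb / (g * T^2) = 2.27 / (9.81 * 8.8^2) = 2.27 / 759.6864 = 0.00298808
gamma_b = b - a * Hb/(g*T^2) = 1.008829 - 19.496173 * 0.00298808 = 0.950573
db = Hb / gamma_b = 2.27 / 0.950573
db = 2.3880 m

2.3880


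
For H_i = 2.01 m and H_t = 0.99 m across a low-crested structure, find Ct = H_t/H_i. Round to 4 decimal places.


Ct = H_t / H_i
Ct = 0.99 / 2.01
Ct = 0.4925

0.4925


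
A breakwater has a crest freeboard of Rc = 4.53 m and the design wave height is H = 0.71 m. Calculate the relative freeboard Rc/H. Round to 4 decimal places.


Relative freeboard = Rc / H
= 4.53 / 0.71
= 6.3803

6.3803


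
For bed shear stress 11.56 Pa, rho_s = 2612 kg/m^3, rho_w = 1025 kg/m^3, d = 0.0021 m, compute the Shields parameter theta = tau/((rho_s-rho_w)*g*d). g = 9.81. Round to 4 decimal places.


theta = tau / ((rho_s - rho_w) * g * d)
rho_s - rho_w = 2612 - 1025 = 1587
Denominator = 1587 * 9.81 * 0.0021 = 32.693787
theta = 11.56 / 32.693787
theta = 0.3536

0.3536


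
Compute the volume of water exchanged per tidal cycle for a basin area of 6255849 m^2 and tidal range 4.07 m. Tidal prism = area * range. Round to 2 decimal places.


Tidal prism = Area * Tidal range
P = 6255849 * 4.07
P = 25461305.43 m^3

25461305.43


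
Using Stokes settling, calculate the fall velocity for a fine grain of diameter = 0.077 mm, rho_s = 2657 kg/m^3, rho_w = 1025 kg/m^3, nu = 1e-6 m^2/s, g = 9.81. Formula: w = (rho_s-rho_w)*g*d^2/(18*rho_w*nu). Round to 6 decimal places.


w = (rho_s - rho_w) * g * d^2 / (18 * rho_w * nu)
d = 0.077 mm = 0.000077 m
rho_s - rho_w = 2657 - 1025 = 1632
Numerator = 1632 * 9.81 * (0.000077)^2 = 0.000094922816
Denominator = 18 * 1025 * 1e-6 = 0.018450
w = 0.005145 m/s

0.005145


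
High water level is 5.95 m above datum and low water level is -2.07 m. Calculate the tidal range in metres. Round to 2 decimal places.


Tidal range = High water - Low water
Tidal range = 5.95 - (-2.07)
Tidal range = 8.02 m

8.02


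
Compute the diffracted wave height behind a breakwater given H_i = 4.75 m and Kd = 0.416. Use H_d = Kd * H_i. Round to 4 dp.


H_d = Kd * H_i
H_d = 0.416 * 4.75
H_d = 1.9760 m

1.9760


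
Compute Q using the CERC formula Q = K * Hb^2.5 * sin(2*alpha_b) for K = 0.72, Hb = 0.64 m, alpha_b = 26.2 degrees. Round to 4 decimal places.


Q = K * Hb^2.5 * sin(2 * alpha_b)
Hb^2.5 = 0.64^2.5 = 0.327680
sin(2 * 26.2) = sin(52.4) = 0.792290
Q = 0.72 * 0.327680 * 0.792290
Q = 0.1869 m^3/s

0.1869


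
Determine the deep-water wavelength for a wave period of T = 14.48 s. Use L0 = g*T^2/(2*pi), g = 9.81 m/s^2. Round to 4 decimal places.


L0 = g * T^2 / (2 * pi)
L0 = 9.81 * 14.48^2 / (2 * pi)
L0 = 9.81 * 209.6704 / 6.28319
L0 = 2056.8666 / 6.28319
L0 = 327.3605 m

327.3605


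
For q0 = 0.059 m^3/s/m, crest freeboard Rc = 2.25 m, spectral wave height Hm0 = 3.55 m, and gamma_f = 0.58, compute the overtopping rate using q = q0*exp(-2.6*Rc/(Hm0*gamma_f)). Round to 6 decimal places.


q = q0 * exp(-2.6 * Rc / (Hm0 * gamma_f))
Exponent = -2.6 * 2.25 / (3.55 * 0.58)
= -2.6 * 2.25 / 2.0590
= -2.841185
exp(-2.841185) = 0.058356
q = 0.059 * 0.058356
q = 0.003443 m^3/s/m

0.003443


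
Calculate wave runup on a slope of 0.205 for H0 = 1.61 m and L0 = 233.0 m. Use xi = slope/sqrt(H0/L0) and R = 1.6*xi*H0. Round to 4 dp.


xi = slope / sqrt(H0/L0)
H0/L0 = 1.61/233.0 = 0.006910
sqrt(0.006910) = 0.083126
xi = 0.205 / 0.083126 = 2.466147
R = 1.6 * xi * H0 = 1.6 * 2.466147 * 1.61
R = 6.3528 m

6.3528


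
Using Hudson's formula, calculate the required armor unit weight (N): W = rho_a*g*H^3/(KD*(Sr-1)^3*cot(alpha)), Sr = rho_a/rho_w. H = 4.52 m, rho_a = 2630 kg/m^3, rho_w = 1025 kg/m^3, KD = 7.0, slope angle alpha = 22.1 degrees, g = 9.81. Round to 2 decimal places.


Sr = rho_a / rho_w = 2630 / 1025 = 2.565854
(Sr - 1) = 1.565854
(Sr - 1)^3 = 3.839313
cot(22.1) = 1 / tan(22.1) = 1 / 0.406058 = 2.462703
Numerator = 2630 * 9.81 * 4.52^3 = 2382539.2300
Denominator = 7.0 * 3.839313 * 2.462703 = 66.185613
W = 2382539.2300 / 66.185613
W = 35997.84 N

35997.84


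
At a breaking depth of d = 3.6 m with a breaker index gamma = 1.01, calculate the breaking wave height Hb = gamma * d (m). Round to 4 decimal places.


Hb = gamma * d
Hb = 1.01 * 3.6
Hb = 3.6360 m

3.6360


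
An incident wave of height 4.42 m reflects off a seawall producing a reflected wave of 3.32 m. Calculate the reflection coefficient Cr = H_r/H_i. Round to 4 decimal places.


Cr = H_r / H_i
Cr = 3.32 / 4.42
Cr = 0.7511

0.7511


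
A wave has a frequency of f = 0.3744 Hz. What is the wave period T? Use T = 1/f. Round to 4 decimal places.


T = 1 / f
T = 1 / 0.3744
T = 2.6709 s

2.6709


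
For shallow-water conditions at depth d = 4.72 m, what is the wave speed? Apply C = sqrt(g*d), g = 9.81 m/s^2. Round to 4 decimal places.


Using the shallow-water approximation:
C = sqrt(g * d) = sqrt(9.81 * 4.72)
C = sqrt(46.3032)
C = 6.8046 m/s

6.8046


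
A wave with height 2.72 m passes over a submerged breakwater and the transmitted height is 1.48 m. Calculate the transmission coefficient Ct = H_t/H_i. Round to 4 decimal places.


Ct = H_t / H_i
Ct = 1.48 / 2.72
Ct = 0.5441

0.5441


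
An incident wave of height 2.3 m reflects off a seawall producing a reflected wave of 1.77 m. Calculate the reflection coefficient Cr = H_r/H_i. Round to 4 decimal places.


Cr = H_r / H_i
Cr = 1.77 / 2.3
Cr = 0.7696

0.7696


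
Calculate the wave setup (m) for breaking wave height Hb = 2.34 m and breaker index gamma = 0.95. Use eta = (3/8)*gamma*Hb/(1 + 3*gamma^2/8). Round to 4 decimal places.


eta = (3/8) * gamma * Hb / (1 + 3*gamma^2/8)
Numerator = (3/8) * 0.95 * 2.34 = 0.833625
Denominator = 1 + 3*0.95^2/8 = 1 + 0.338438 = 1.338438
eta = 0.833625 / 1.338438
eta = 0.6228 m

0.6228


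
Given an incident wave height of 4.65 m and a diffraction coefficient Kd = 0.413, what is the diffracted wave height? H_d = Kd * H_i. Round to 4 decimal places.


H_d = Kd * H_i
H_d = 0.413 * 4.65
H_d = 1.9205 m

1.9205


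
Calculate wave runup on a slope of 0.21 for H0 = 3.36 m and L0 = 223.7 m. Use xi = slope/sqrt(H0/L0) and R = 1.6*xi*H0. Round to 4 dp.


xi = slope / sqrt(H0/L0)
H0/L0 = 3.36/223.7 = 0.015020
sqrt(0.015020) = 0.122557
xi = 0.21 / 0.122557 = 1.713494
R = 1.6 * xi * H0 = 1.6 * 1.713494 * 3.36
R = 9.2117 m

9.2117


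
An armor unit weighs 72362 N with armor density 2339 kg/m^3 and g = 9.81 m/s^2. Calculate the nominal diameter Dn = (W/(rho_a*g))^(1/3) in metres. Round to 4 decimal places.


V = W / (rho_a * g)
V = 72362 / (2339 * 9.81)
V = 72362 / 22945.59
V = 3.153634 m^3
Dn = V^(1/3) = 3.153634^(1/3)
Dn = 1.4665 m

1.4665


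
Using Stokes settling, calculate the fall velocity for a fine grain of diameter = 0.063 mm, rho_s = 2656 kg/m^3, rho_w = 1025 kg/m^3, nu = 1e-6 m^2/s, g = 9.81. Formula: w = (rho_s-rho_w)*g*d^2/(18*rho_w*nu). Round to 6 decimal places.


w = (rho_s - rho_w) * g * d^2 / (18 * rho_w * nu)
d = 0.063 mm = 0.000063 m
rho_s - rho_w = 2656 - 1025 = 1631
Numerator = 1631 * 9.81 * (0.000063)^2 = 0.000063504437
Denominator = 18 * 1025 * 1e-6 = 0.018450
w = 0.003442 m/s

0.003442


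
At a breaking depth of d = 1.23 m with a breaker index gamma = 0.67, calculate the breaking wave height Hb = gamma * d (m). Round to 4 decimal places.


Hb = gamma * d
Hb = 0.67 * 1.23
Hb = 0.8241 m

0.8241


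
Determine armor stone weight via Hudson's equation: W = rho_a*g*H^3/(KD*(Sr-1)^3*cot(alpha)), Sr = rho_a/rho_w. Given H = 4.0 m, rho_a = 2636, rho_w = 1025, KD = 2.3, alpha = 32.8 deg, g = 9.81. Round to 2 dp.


Sr = rho_a / rho_w = 2636 / 1025 = 2.571707
(Sr - 1) = 1.571707
(Sr - 1)^3 = 3.882532
cot(32.8) = 1 / tan(32.8) = 1 / 0.644456 = 1.551696
Numerator = 2636 * 9.81 * 4.0^3 = 1654986.2400
Denominator = 2.3 * 3.882532 * 1.551696 = 13.856373
W = 1654986.2400 / 13.856373
W = 119438.63 N

119438.63


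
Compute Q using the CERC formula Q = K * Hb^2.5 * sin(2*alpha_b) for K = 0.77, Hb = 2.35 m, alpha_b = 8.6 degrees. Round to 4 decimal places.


Q = K * Hb^2.5 * sin(2 * alpha_b)
Hb^2.5 = 2.35^2.5 = 8.465832
sin(2 * 8.6) = sin(17.2) = 0.295708
Q = 0.77 * 8.465832 * 0.295708
Q = 1.9276 m^3/s

1.9276


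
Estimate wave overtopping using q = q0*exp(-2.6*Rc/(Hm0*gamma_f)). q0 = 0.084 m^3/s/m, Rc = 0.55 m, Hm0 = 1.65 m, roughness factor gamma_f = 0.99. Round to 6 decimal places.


q = q0 * exp(-2.6 * Rc / (Hm0 * gamma_f))
Exponent = -2.6 * 0.55 / (1.65 * 0.99)
= -2.6 * 0.55 / 1.6335
= -0.875421
exp(-0.875421) = 0.416687
q = 0.084 * 0.416687
q = 0.035002 m^3/s/m

0.035002


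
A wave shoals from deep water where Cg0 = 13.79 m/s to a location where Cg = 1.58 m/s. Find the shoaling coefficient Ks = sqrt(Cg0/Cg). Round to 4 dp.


Ks = sqrt(Cg0 / Cg)
Ks = sqrt(13.79 / 1.58)
Ks = sqrt(8.7278)
Ks = 2.9543

2.9543


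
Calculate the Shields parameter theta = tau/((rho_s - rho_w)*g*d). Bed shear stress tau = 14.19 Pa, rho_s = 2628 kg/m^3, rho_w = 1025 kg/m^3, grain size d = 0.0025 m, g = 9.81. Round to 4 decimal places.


theta = tau / ((rho_s - rho_w) * g * d)
rho_s - rho_w = 2628 - 1025 = 1603
Denominator = 1603 * 9.81 * 0.0025 = 39.313575
theta = 14.19 / 39.313575
theta = 0.3609

0.3609


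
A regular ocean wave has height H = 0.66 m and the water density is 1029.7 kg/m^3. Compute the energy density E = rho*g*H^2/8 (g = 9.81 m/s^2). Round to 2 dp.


E = (1/8) * rho * g * H^2
E = (1/8) * 1029.7 * 9.81 * 0.66^2
E = 0.125 * 1029.7 * 9.81 * 0.4356
E = 550.02 J/m^2

550.02


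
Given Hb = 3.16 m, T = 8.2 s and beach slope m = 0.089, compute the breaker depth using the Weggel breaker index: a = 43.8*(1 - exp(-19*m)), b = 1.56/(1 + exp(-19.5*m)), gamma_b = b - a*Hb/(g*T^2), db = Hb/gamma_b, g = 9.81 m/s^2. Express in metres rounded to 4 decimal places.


a = 43.8 * (1 - exp(-19 * m))
exp(-19 * 0.089) = exp(-1.6910) = 0.184335
a = 43.8 * (1 - 0.184335) = 35.726123
b = 1.56 / (1 + exp(-19.5 * m))
exp(-19.5 * 0.089) = exp(-1.7355) = 0.176312
b = 1.56 / (1 + 0.176312) = 1.326179
Hb / (g * T^2) = 3.16 / (9.81 * 8.2^2) = 3.16 / 659.6244 = 0.00479061
gamma_b = b - a * Hb/(g*T^2) = 1.326179 - 35.726123 * 0.00479061 = 1.155029
db = Hb / gamma_b = 3.16 / 1.155029
db = 2.7359 m

2.7359


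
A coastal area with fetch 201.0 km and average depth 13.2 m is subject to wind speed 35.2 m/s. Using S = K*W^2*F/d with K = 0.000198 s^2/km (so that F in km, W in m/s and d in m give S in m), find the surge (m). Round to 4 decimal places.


S = K * W^2 * F / d
W^2 = 35.2^2 = 1239.04
S = 0.000198 * 1239.04 * 201.0 / 13.2
Numerator = 0.000198 * 1239.04 * 201.0 = 49.311314
S = 49.311314 / 13.2 = 3.7357 m

3.7357


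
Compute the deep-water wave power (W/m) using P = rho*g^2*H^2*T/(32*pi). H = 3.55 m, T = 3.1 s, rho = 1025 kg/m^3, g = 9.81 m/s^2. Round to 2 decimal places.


P = rho * g^2 * H^2 * T / (32 * pi)
P = 1025 * 9.81^2 * 3.55^2 * 3.1 / (32 * pi)
P = 1025 * 96.2361 * 12.6025 * 3.1 / 100.53096
P = 38333.67 W/m

38333.67


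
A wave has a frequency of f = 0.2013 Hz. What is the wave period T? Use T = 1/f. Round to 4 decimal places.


T = 1 / f
T = 1 / 0.2013
T = 4.9677 s

4.9677


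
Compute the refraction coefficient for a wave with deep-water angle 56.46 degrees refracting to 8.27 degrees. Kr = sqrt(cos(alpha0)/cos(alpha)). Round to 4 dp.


Kr = sqrt(cos(alpha0) / cos(alpha))
cos(56.46) = 0.552519
cos(8.27) = 0.989601
Kr = sqrt(0.552519 / 0.989601)
Kr = sqrt(0.558325)
Kr = 0.7472

0.7472


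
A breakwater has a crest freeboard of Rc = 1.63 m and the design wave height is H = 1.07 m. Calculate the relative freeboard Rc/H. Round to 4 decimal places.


Relative freeboard = Rc / H
= 1.63 / 1.07
= 1.5234

1.5234


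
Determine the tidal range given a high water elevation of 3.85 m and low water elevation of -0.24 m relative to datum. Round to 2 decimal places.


Tidal range = High water - Low water
Tidal range = 3.85 - (-0.24)
Tidal range = 4.09 m

4.09


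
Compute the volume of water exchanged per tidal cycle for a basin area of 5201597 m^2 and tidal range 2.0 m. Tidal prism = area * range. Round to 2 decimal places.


Tidal prism = Area * Tidal range
P = 5201597 * 2.0
P = 10403194.00 m^3

10403194.00


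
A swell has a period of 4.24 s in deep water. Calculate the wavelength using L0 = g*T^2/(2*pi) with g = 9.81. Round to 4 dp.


L0 = g * T^2 / (2 * pi)
L0 = 9.81 * 4.24^2 / (2 * pi)
L0 = 9.81 * 17.9776 / 6.28319
L0 = 176.3603 / 6.28319
L0 = 28.0686 m

28.0686


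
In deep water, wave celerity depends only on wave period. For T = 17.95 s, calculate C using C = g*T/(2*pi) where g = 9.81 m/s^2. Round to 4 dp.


We use the deep-water celerity formula:
C = g * T / (2 * pi)
C = 9.81 * 17.95 / (2 * 3.14159...)
C = 176.089500 / 6.283185
C = 28.0255 m/s

28.0255


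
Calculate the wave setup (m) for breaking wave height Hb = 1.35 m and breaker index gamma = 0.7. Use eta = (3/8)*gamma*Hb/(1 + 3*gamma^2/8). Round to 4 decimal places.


eta = (3/8) * gamma * Hb / (1 + 3*gamma^2/8)
Numerator = (3/8) * 0.7 * 1.35 = 0.354375
Denominator = 1 + 3*0.7^2/8 = 1 + 0.183750 = 1.183750
eta = 0.354375 / 1.183750
eta = 0.2994 m

0.2994


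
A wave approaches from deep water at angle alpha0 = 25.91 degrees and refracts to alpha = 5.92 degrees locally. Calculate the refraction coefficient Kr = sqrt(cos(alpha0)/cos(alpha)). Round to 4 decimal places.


Kr = sqrt(cos(alpha0) / cos(alpha))
cos(25.91) = 0.899482
cos(5.92) = 0.994667
Kr = sqrt(0.899482 / 0.994667)
Kr = sqrt(0.904304)
Kr = 0.9509

0.9509


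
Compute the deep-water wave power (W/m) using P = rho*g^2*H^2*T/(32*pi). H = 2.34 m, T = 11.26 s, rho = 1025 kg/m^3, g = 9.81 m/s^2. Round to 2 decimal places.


P = rho * g^2 * H^2 * T / (32 * pi)
P = 1025 * 9.81^2 * 2.34^2 * 11.26 / (32 * pi)
P = 1025 * 96.2361 * 5.4756 * 11.26 / 100.53096
P = 60496.76 W/m

60496.76


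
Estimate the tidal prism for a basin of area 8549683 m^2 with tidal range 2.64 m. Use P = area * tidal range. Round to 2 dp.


Tidal prism = Area * Tidal range
P = 8549683 * 2.64
P = 22571163.12 m^3

22571163.12


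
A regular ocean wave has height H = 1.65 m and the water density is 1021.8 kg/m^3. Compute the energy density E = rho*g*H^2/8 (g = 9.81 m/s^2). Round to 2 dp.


E = (1/8) * rho * g * H^2
E = (1/8) * 1021.8 * 9.81 * 1.65^2
E = 0.125 * 1021.8 * 9.81 * 2.7225
E = 3411.24 J/m^2

3411.24


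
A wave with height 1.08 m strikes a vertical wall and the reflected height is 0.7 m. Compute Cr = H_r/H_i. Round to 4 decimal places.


Cr = H_r / H_i
Cr = 0.7 / 1.08
Cr = 0.6481

0.6481


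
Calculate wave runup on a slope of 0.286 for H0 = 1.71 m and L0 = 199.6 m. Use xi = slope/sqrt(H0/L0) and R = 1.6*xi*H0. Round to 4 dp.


xi = slope / sqrt(H0/L0)
H0/L0 = 1.71/199.6 = 0.008567
sqrt(0.008567) = 0.092559
xi = 0.286 / 0.092559 = 3.089927
R = 1.6 * xi * H0 = 1.6 * 3.089927 * 1.71
R = 8.4540 m

8.4540


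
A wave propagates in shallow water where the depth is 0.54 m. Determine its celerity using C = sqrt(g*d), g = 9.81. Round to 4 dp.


Using the shallow-water approximation:
C = sqrt(g * d) = sqrt(9.81 * 0.54)
C = sqrt(5.2974)
C = 2.3016 m/s

2.3016


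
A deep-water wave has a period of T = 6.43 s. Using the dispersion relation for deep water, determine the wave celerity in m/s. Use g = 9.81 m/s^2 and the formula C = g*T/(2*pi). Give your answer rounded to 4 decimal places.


We use the deep-water celerity formula:
C = g * T / (2 * pi)
C = 9.81 * 6.43 / (2 * 3.14159...)
C = 63.078300 / 6.283185
C = 10.0392 m/s

10.0392


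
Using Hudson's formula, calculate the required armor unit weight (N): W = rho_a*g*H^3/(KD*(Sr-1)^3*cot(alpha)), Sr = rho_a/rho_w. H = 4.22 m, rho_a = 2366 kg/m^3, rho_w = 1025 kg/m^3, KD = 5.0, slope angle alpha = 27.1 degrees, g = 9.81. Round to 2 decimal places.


Sr = rho_a / rho_w = 2366 / 1025 = 2.308293
(Sr - 1) = 1.308293
(Sr - 1)^3 = 2.239313
cot(27.1) = 1 / tan(27.1) = 1 / 0.511726 = 1.954171
Numerator = 2366 * 9.81 * 4.22^3 = 1744299.6777
Denominator = 5.0 * 2.239313 * 1.954171 = 21.880003
W = 1744299.6777 / 21.880003
W = 79721.18 N

79721.18


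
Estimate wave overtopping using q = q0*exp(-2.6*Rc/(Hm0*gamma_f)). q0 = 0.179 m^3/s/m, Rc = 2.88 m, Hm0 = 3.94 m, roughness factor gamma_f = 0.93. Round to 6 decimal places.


q = q0 * exp(-2.6 * Rc / (Hm0 * gamma_f))
Exponent = -2.6 * 2.88 / (3.94 * 0.93)
= -2.6 * 2.88 / 3.6642
= -2.043557
exp(-2.043557) = 0.129567
q = 0.179 * 0.129567
q = 0.023193 m^3/s/m

0.023193


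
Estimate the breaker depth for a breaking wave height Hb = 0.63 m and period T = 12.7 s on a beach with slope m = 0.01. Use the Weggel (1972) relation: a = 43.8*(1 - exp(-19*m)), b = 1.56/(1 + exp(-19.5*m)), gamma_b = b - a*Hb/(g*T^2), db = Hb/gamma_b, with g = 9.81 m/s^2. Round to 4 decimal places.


a = 43.8 * (1 - exp(-19 * m))
exp(-19 * 0.01) = exp(-0.1900) = 0.826959
a = 43.8 * (1 - 0.826959) = 7.579190
b = 1.56 / (1 + exp(-19.5 * m))
exp(-19.5 * 0.01) = exp(-0.1950) = 0.822835
b = 1.56 / (1 + 0.822835) = 0.855810
Hb / (g * T^2) = 0.63 / (9.81 * 12.7^2) = 0.63 / 1582.2549 = 0.00039817
gamma_b = b - a * Hb/(g*T^2) = 0.855810 - 7.579190 * 0.00039817 = 0.852792
db = Hb / gamma_b = 0.63 / 0.852792
db = 0.7387 m

0.7387


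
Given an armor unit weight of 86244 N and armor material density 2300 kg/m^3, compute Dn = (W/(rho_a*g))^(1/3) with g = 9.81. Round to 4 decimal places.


V = W / (rho_a * g)
V = 86244 / (2300 * 9.81)
V = 86244 / 22563.00
V = 3.822364 m^3
Dn = V^(1/3) = 3.822364^(1/3)
Dn = 1.5635 m

1.5635


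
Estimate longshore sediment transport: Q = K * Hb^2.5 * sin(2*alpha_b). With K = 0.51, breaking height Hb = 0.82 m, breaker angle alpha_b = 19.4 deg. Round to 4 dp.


Q = K * Hb^2.5 * sin(2 * alpha_b)
Hb^2.5 = 0.82^2.5 = 0.608884
sin(2 * 19.4) = sin(38.8) = 0.626604
Q = 0.51 * 0.608884 * 0.626604
Q = 0.1946 m^3/s

0.1946


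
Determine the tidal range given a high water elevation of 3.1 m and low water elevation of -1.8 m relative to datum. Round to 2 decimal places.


Tidal range = High water - Low water
Tidal range = 3.1 - (-1.8)
Tidal range = 4.90 m

4.90


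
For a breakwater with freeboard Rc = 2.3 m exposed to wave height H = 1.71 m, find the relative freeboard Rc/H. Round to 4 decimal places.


Relative freeboard = Rc / H
= 2.3 / 1.71
= 1.3450

1.3450


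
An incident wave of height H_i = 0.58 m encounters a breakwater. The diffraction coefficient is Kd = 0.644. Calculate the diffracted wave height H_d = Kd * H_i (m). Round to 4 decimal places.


H_d = Kd * H_i
H_d = 0.644 * 0.58
H_d = 0.3735 m

0.3735


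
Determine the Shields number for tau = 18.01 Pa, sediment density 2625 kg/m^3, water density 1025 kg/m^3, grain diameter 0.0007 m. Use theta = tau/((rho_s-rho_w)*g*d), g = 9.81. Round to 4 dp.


theta = tau / ((rho_s - rho_w) * g * d)
rho_s - rho_w = 2625 - 1025 = 1600
Denominator = 1600 * 9.81 * 0.0007 = 10.987200
theta = 18.01 / 10.987200
theta = 1.6392

1.6392


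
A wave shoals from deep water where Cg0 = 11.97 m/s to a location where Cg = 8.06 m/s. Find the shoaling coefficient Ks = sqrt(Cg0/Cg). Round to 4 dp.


Ks = sqrt(Cg0 / Cg)
Ks = sqrt(11.97 / 8.06)
Ks = sqrt(1.4851)
Ks = 1.2187

1.2187


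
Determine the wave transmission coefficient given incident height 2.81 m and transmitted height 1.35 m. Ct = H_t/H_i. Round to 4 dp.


Ct = H_t / H_i
Ct = 1.35 / 2.81
Ct = 0.4804

0.4804


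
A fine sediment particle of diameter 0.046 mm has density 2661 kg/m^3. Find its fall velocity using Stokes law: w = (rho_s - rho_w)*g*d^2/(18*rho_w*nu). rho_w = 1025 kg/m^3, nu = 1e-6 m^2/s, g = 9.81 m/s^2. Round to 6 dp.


w = (rho_s - rho_w) * g * d^2 / (18 * rho_w * nu)
d = 0.046 mm = 0.000046 m
rho_s - rho_w = 2661 - 1025 = 1636
Numerator = 1636 * 9.81 * (0.000046)^2 = 0.000033960023
Denominator = 18 * 1025 * 1e-6 = 0.018450
w = 0.001841 m/s

0.001841


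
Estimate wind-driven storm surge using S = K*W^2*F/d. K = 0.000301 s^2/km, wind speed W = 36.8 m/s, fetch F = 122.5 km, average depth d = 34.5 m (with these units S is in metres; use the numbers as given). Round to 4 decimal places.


S = K * W^2 * F / d
W^2 = 36.8^2 = 1354.24
S = 0.000301 * 1354.24 * 122.5 / 34.5
Numerator = 0.000301 * 1354.24 * 122.5 = 49.934214
S = 49.934214 / 34.5 = 1.4474 m

1.4474


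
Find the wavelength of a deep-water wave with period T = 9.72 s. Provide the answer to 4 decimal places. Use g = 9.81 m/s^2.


L0 = g * T^2 / (2 * pi)
L0 = 9.81 * 9.72^2 / (2 * pi)
L0 = 9.81 * 94.4784 / 6.28319
L0 = 926.8331 / 6.28319
L0 = 147.5101 m

147.5101


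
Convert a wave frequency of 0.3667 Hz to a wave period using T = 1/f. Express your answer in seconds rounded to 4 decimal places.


T = 1 / f
T = 1 / 0.3667
T = 2.7270 s

2.7270


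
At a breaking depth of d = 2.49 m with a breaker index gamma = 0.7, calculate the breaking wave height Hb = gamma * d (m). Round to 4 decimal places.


Hb = gamma * d
Hb = 0.7 * 2.49
Hb = 1.7430 m

1.7430


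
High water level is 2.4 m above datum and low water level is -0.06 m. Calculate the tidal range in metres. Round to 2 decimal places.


Tidal range = High water - Low water
Tidal range = 2.4 - (-0.06)
Tidal range = 2.46 m

2.46


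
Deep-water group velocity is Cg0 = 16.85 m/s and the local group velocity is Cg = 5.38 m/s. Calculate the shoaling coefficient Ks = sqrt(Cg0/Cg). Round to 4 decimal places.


Ks = sqrt(Cg0 / Cg)
Ks = sqrt(16.85 / 5.38)
Ks = sqrt(3.1320)
Ks = 1.7697

1.7697


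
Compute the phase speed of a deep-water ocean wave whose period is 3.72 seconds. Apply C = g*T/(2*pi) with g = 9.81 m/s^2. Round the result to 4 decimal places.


We use the deep-water celerity formula:
C = g * T / (2 * pi)
C = 9.81 * 3.72 / (2 * 3.14159...)
C = 36.493200 / 6.283185
C = 5.8081 m/s

5.8081


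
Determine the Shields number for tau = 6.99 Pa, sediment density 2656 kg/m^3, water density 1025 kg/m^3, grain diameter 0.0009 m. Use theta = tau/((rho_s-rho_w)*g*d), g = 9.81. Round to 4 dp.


theta = tau / ((rho_s - rho_w) * g * d)
rho_s - rho_w = 2656 - 1025 = 1631
Denominator = 1631 * 9.81 * 0.0009 = 14.400099
theta = 6.99 / 14.400099
theta = 0.4854

0.4854


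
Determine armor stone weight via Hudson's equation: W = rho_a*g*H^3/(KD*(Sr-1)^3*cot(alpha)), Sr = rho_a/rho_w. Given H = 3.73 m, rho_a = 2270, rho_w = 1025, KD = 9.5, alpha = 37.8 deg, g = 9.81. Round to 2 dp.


Sr = rho_a / rho_w = 2270 / 1025 = 2.214634
(Sr - 1) = 1.214634
(Sr - 1)^3 = 1.791994
cot(37.8) = 1 / tan(37.8) = 1 / 0.775680 = 1.289192
Numerator = 2270 * 9.81 * 3.73^3 = 1155636.7919
Denominator = 9.5 * 1.791994 * 1.289192 = 21.947130
W = 1155636.7919 / 21.947130
W = 52655.48 N

52655.48


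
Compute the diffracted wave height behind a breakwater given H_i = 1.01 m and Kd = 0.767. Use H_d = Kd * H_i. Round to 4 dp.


H_d = Kd * H_i
H_d = 0.767 * 1.01
H_d = 0.7747 m

0.7747


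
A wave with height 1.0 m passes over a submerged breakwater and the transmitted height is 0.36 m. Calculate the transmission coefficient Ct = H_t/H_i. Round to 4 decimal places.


Ct = H_t / H_i
Ct = 0.36 / 1.0
Ct = 0.3600

0.3600


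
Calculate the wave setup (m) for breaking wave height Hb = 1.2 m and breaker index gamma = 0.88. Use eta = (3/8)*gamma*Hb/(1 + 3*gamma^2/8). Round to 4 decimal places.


eta = (3/8) * gamma * Hb / (1 + 3*gamma^2/8)
Numerator = (3/8) * 0.88 * 1.2 = 0.396000
Denominator = 1 + 3*0.88^2/8 = 1 + 0.290400 = 1.290400
eta = 0.396000 / 1.290400
eta = 0.3069 m

0.3069


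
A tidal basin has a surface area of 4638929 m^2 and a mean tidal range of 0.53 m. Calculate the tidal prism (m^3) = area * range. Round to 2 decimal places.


Tidal prism = Area * Tidal range
P = 4638929 * 0.53
P = 2458632.37 m^3

2458632.37


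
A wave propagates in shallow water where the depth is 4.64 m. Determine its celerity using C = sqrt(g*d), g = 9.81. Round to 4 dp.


Using the shallow-water approximation:
C = sqrt(g * d) = sqrt(9.81 * 4.64)
C = sqrt(45.5184)
C = 6.7467 m/s

6.7467


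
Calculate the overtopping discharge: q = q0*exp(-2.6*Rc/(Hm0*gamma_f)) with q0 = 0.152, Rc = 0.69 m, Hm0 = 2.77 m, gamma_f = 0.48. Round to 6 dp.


q = q0 * exp(-2.6 * Rc / (Hm0 * gamma_f))
Exponent = -2.6 * 0.69 / (2.77 * 0.48)
= -2.6 * 0.69 / 1.3296
= -1.349278
exp(-1.349278) = 0.259428
q = 0.152 * 0.259428
q = 0.039433 m^3/s/m

0.039433


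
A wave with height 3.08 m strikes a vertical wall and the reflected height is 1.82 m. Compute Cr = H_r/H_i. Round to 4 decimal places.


Cr = H_r / H_i
Cr = 1.82 / 3.08
Cr = 0.5909

0.5909


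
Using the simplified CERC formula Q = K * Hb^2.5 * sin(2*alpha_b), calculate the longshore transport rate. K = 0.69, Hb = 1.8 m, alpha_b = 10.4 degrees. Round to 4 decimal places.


Q = K * Hb^2.5 * sin(2 * alpha_b)
Hb^2.5 = 1.8^2.5 = 4.346916
sin(2 * 10.4) = sin(20.8) = 0.355107
Q = 0.69 * 4.346916 * 0.355107
Q = 1.0651 m^3/s

1.0651


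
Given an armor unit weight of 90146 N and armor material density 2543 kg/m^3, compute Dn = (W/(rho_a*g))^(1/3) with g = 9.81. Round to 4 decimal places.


V = W / (rho_a * g)
V = 90146 / (2543 * 9.81)
V = 90146 / 24946.83
V = 3.613525 m^3
Dn = V^(1/3) = 3.613525^(1/3)
Dn = 1.5345 m

1.5345


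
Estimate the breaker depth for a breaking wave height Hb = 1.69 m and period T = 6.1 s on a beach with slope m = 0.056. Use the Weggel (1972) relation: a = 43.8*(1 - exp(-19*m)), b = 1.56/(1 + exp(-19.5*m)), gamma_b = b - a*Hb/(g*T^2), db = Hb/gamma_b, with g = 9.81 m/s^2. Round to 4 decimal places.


a = 43.8 * (1 - exp(-19 * m))
exp(-19 * 0.056) = exp(-1.0640) = 0.345073
a = 43.8 * (1 - 0.345073) = 28.685813
b = 1.56 / (1 + exp(-19.5 * m))
exp(-19.5 * 0.056) = exp(-1.0920) = 0.335545
b = 1.56 / (1 + 0.335545) = 1.168063
Hb / (g * T^2) = 1.69 / (9.81 * 6.1^2) = 1.69 / 365.0301 = 0.00462976
gamma_b = b - a * Hb/(g*T^2) = 1.168063 - 28.685813 * 0.00462976 = 1.035254
db = Hb / gamma_b = 1.69 / 1.035254
db = 1.6324 m

1.6324


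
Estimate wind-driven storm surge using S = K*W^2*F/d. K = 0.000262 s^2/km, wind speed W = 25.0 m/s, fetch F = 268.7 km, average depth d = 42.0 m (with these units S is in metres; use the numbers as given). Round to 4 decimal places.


S = K * W^2 * F / d
W^2 = 25.0^2 = 625.00
S = 0.000262 * 625.00 * 268.7 / 42.0
Numerator = 0.000262 * 625.00 * 268.7 = 43.999625
S = 43.999625 / 42.0 = 1.0476 m

1.0476


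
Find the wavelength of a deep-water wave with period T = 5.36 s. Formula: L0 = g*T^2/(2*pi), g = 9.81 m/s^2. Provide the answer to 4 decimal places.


L0 = g * T^2 / (2 * pi)
L0 = 9.81 * 5.36^2 / (2 * pi)
L0 = 9.81 * 28.7296 / 6.28319
L0 = 281.8374 / 6.28319
L0 = 44.8558 m

44.8558


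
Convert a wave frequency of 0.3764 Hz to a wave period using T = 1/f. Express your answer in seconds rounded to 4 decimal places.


T = 1 / f
T = 1 / 0.3764
T = 2.6567 s

2.6567


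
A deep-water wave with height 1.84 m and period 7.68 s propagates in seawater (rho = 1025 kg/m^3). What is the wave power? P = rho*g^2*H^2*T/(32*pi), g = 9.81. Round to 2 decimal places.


P = rho * g^2 * H^2 * T / (32 * pi)
P = 1025 * 9.81^2 * 1.84^2 * 7.68 / (32 * pi)
P = 1025 * 96.2361 * 3.3856 * 7.68 / 100.53096
P = 25512.85 W/m

25512.85


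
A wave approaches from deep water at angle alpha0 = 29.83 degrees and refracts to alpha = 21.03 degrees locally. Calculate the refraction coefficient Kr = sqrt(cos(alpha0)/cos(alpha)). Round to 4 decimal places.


Kr = sqrt(cos(alpha0) / cos(alpha))
cos(29.83) = 0.867505
cos(21.03) = 0.933393
Kr = sqrt(0.867505 / 0.933393)
Kr = sqrt(0.929411)
Kr = 0.9641

0.9641


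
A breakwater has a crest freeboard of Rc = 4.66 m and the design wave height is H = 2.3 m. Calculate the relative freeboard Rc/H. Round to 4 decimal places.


Relative freeboard = Rc / H
= 4.66 / 2.3
= 2.0261

2.0261


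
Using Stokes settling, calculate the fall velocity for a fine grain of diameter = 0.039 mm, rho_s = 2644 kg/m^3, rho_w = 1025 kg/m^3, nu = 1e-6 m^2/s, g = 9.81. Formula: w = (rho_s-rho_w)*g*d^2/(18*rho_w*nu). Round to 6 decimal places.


w = (rho_s - rho_w) * g * d^2 / (18 * rho_w * nu)
d = 0.039 mm = 0.000039 m
rho_s - rho_w = 2644 - 1025 = 1619
Numerator = 1619 * 9.81 * (0.000039)^2 = 0.000024157115
Denominator = 18 * 1025 * 1e-6 = 0.018450
w = 0.001309 m/s

0.001309


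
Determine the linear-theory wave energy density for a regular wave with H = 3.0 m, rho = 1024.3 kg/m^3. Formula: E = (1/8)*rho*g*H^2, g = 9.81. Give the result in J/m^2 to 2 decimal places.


E = (1/8) * rho * g * H^2
E = (1/8) * 1024.3 * 9.81 * 3.0^2
E = 0.125 * 1024.3 * 9.81 * 9.0000
E = 11304.43 J/m^2

11304.43


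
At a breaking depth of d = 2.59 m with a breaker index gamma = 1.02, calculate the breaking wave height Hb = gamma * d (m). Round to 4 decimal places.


Hb = gamma * d
Hb = 1.02 * 2.59
Hb = 2.6418 m

2.6418


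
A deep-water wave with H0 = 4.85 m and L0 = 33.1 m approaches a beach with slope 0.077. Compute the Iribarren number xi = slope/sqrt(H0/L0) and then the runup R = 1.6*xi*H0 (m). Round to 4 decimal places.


xi = slope / sqrt(H0/L0)
H0/L0 = 4.85/33.1 = 0.146526
sqrt(0.146526) = 0.382787
xi = 0.077 / 0.382787 = 0.201156
R = 1.6 * xi * H0 = 1.6 * 0.201156 * 4.85
R = 1.5610 m

1.5610


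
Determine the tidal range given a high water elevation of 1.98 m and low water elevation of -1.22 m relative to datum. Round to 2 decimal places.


Tidal range = High water - Low water
Tidal range = 1.98 - (-1.22)
Tidal range = 3.20 m

3.20


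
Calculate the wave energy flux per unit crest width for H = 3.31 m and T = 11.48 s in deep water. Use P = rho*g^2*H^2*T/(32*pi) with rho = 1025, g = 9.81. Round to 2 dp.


P = rho * g^2 * H^2 * T / (32 * pi)
P = 1025 * 9.81^2 * 3.31^2 * 11.48 / (32 * pi)
P = 1025 * 96.2361 * 10.9561 * 11.48 / 100.53096
P = 123412.71 W/m

123412.71


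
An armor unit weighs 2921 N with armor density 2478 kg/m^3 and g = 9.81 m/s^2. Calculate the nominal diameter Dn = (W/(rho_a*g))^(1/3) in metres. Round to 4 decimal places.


V = W / (rho_a * g)
V = 2921 / (2478 * 9.81)
V = 2921 / 24309.18
V = 0.120160 m^3
Dn = V^(1/3) = 0.120160^(1/3)
Dn = 0.4935 m

0.4935


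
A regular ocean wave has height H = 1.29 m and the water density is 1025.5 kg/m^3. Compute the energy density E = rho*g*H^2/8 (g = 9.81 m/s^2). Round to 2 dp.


E = (1/8) * rho * g * H^2
E = (1/8) * 1025.5 * 9.81 * 1.29^2
E = 0.125 * 1025.5 * 9.81 * 1.6641
E = 2092.64 J/m^2

2092.64


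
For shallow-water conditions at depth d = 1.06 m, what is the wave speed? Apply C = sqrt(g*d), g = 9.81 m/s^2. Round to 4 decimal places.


Using the shallow-water approximation:
C = sqrt(g * d) = sqrt(9.81 * 1.06)
C = sqrt(10.3986)
C = 3.2247 m/s

3.2247


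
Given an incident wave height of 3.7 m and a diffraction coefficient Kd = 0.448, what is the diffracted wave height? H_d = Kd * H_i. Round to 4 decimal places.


H_d = Kd * H_i
H_d = 0.448 * 3.7
H_d = 1.6576 m

1.6576


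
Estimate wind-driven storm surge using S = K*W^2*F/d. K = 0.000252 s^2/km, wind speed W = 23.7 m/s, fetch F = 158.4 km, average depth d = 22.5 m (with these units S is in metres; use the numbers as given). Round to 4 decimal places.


S = K * W^2 * F / d
W^2 = 23.7^2 = 561.69
S = 0.000252 * 561.69 * 158.4 / 22.5
Numerator = 0.000252 * 561.69 * 158.4 = 22.420867
S = 22.420867 / 22.5 = 0.9965 m

0.9965


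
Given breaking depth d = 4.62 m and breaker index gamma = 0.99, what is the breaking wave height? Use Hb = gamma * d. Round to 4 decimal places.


Hb = gamma * d
Hb = 0.99 * 4.62
Hb = 4.5738 m

4.5738


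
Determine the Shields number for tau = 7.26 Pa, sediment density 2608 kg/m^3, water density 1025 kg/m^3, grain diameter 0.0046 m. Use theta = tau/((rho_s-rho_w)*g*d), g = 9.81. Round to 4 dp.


theta = tau / ((rho_s - rho_w) * g * d)
rho_s - rho_w = 2608 - 1025 = 1583
Denominator = 1583 * 9.81 * 0.0046 = 71.434458
theta = 7.26 / 71.434458
theta = 0.1016

0.1016


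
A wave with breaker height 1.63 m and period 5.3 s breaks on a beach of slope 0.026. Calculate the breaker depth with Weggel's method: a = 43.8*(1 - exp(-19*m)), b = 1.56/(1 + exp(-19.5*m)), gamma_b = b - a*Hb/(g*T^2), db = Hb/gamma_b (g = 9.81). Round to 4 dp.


a = 43.8 * (1 - exp(-19 * m))
exp(-19 * 0.026) = exp(-0.4940) = 0.610181
a = 43.8 * (1 - 0.610181) = 17.074082
b = 1.56 / (1 + exp(-19.5 * m))
exp(-19.5 * 0.026) = exp(-0.5070) = 0.602300
b = 1.56 / (1 + 0.602300) = 0.973601
Hb / (g * T^2) = 1.63 / (9.81 * 5.3^2) = 1.63 / 275.5629 = 0.00591516
gamma_b = b - a * Hb/(g*T^2) = 0.973601 - 17.074082 * 0.00591516 = 0.872605
db = Hb / gamma_b = 1.63 / 0.872605
db = 1.8680 m

1.8680


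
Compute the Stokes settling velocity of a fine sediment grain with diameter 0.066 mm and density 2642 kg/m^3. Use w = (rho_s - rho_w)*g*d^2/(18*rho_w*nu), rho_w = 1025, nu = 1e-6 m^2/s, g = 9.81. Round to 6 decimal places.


w = (rho_s - rho_w) * g * d^2 / (18 * rho_w * nu)
d = 0.066 mm = 0.000066 m
rho_s - rho_w = 2642 - 1025 = 1617
Numerator = 1617 * 9.81 * (0.000066)^2 = 0.000069098226
Denominator = 18 * 1025 * 1e-6 = 0.018450
w = 0.003745 m/s

0.003745


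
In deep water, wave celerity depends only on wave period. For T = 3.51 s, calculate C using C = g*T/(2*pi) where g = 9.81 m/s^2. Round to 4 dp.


We use the deep-water celerity formula:
C = g * T / (2 * pi)
C = 9.81 * 3.51 / (2 * 3.14159...)
C = 34.433100 / 6.283185
C = 5.4802 m/s

5.4802


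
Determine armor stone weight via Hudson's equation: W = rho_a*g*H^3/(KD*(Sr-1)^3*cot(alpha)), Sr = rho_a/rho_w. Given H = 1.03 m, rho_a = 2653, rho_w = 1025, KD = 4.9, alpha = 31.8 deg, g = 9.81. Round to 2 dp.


Sr = rho_a / rho_w = 2653 / 1025 = 2.588293
(Sr - 1) = 1.588293
(Sr - 1)^3 = 4.006744
cot(31.8) = 1 / tan(31.8) = 1 / 0.620026 = 1.612835
Numerator = 2653 * 9.81 * 1.03^3 = 28439.2364
Denominator = 4.9 * 4.006744 * 1.612835 = 31.664862
W = 28439.2364 / 31.664862
W = 898.13 N

898.13


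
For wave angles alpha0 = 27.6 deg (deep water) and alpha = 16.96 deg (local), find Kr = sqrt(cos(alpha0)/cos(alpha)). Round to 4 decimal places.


Kr = sqrt(cos(alpha0) / cos(alpha))
cos(27.6) = 0.886204
cos(16.96) = 0.956509
Kr = sqrt(0.886204 / 0.956509)
Kr = sqrt(0.926498)
Kr = 0.9625

0.9625


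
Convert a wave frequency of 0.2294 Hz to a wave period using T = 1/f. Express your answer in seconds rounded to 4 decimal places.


T = 1 / f
T = 1 / 0.2294
T = 4.3592 s

4.3592


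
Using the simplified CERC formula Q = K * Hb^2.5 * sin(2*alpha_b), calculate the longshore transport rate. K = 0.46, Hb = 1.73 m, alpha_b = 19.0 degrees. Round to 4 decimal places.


Q = K * Hb^2.5 * sin(2 * alpha_b)
Hb^2.5 = 1.73^2.5 = 3.936545
sin(2 * 19.0) = sin(38.0) = 0.615661
Q = 0.46 * 3.936545 * 0.615661
Q = 1.1148 m^3/s

1.1148


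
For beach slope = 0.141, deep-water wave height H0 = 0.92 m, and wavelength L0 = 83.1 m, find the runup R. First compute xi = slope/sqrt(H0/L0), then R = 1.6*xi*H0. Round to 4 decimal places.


xi = slope / sqrt(H0/L0)
H0/L0 = 0.92/83.1 = 0.011071
sqrt(0.011071) = 0.105219
xi = 0.141 / 0.105219 = 1.340065
R = 1.6 * xi * H0 = 1.6 * 1.340065 * 0.92
R = 1.9726 m

1.9726


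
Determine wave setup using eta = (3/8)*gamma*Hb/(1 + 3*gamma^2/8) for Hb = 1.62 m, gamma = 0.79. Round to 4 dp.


eta = (3/8) * gamma * Hb / (1 + 3*gamma^2/8)
Numerator = (3/8) * 0.79 * 1.62 = 0.479925
Denominator = 1 + 3*0.79^2/8 = 1 + 0.234038 = 1.234038
eta = 0.479925 / 1.234038
eta = 0.3889 m

0.3889


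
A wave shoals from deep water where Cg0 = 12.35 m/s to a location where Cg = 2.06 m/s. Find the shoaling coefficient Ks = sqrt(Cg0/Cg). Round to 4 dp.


Ks = sqrt(Cg0 / Cg)
Ks = sqrt(12.35 / 2.06)
Ks = sqrt(5.9951)
Ks = 2.4485

2.4485


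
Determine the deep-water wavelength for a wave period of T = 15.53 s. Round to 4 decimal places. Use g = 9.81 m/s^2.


L0 = g * T^2 / (2 * pi)
L0 = 9.81 * 15.53^2 / (2 * pi)
L0 = 9.81 * 241.1809 / 6.28319
L0 = 2365.9846 / 6.28319
L0 = 376.5581 m

376.5581


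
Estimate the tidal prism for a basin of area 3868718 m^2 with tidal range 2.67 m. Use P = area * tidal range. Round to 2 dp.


Tidal prism = Area * Tidal range
P = 3868718 * 2.67
P = 10329477.06 m^3

10329477.06


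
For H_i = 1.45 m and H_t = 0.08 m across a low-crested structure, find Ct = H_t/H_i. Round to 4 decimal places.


Ct = H_t / H_i
Ct = 0.08 / 1.45
Ct = 0.0552

0.0552


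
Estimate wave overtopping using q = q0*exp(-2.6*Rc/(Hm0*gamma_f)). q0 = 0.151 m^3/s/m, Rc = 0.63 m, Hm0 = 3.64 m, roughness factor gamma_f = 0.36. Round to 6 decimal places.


q = q0 * exp(-2.6 * Rc / (Hm0 * gamma_f))
Exponent = -2.6 * 0.63 / (3.64 * 0.36)
= -2.6 * 0.63 / 1.3104
= -1.250000
exp(-1.250000) = 0.286505
q = 0.151 * 0.286505
q = 0.043262 m^3/s/m

0.043262


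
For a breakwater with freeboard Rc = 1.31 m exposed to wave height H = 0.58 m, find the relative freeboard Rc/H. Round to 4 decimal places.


Relative freeboard = Rc / H
= 1.31 / 0.58
= 2.2586

2.2586
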